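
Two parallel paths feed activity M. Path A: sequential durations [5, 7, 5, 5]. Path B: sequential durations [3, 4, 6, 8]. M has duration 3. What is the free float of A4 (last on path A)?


ES(A4) = sum of predecessors on chain A = 17
EF(A4) = ES + duration = 17 + 5 = 22
Successor of A4 is M. ES(M) = max(sum(A), sum(B)) = max(22, 21) = 22
Free float = ES(successor) - EF(current) = 22 - 22 = 0

0


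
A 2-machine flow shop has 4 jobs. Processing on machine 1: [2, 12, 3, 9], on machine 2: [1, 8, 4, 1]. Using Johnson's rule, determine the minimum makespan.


Apply Johnson's rule:
  Group 1 (a <= b): [(3, 3, 4)]
  Group 2 (a > b): [(2, 12, 8), (1, 2, 1), (4, 9, 1)]
Optimal job order: [3, 2, 1, 4]
Schedule:
  Job 3: M1 done at 3, M2 done at 7
  Job 2: M1 done at 15, M2 done at 23
  Job 1: M1 done at 17, M2 done at 24
  Job 4: M1 done at 26, M2 done at 27
Makespan = 27

27


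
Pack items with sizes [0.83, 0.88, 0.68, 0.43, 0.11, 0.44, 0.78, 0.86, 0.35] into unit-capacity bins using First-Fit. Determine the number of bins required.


Place items sequentially using First-Fit:
  Item 0.83 -> new Bin 1
  Item 0.88 -> new Bin 2
  Item 0.68 -> new Bin 3
  Item 0.43 -> new Bin 4
  Item 0.11 -> Bin 1 (now 0.94)
  Item 0.44 -> Bin 4 (now 0.87)
  Item 0.78 -> new Bin 5
  Item 0.86 -> new Bin 6
  Item 0.35 -> new Bin 7
Total bins used = 7

7


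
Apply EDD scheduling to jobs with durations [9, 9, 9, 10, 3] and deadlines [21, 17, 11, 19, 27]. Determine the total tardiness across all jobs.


Sort by due date (EDD order): [(9, 11), (9, 17), (10, 19), (9, 21), (3, 27)]
Compute completion times and tardiness:
  Job 1: p=9, d=11, C=9, tardiness=max(0,9-11)=0
  Job 2: p=9, d=17, C=18, tardiness=max(0,18-17)=1
  Job 3: p=10, d=19, C=28, tardiness=max(0,28-19)=9
  Job 4: p=9, d=21, C=37, tardiness=max(0,37-21)=16
  Job 5: p=3, d=27, C=40, tardiness=max(0,40-27)=13
Total tardiness = 39

39


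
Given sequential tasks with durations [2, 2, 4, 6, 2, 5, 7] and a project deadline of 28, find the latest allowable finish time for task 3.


LF(activity 3) = deadline - sum of successor durations
Successors: activities 4 through 7 with durations [6, 2, 5, 7]
Sum of successor durations = 20
LF = 28 - 20 = 8

8


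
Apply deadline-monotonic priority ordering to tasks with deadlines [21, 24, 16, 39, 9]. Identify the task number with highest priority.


Sort tasks by relative deadline (ascending):
  Task 5: deadline = 9
  Task 3: deadline = 16
  Task 1: deadline = 21
  Task 2: deadline = 24
  Task 4: deadline = 39
Priority order (highest first): [5, 3, 1, 2, 4]
Highest priority task = 5

5


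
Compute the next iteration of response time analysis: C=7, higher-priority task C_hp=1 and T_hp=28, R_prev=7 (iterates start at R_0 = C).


R_next = C + ceil(R_prev / T_hp) * C_hp
ceil(7 / 28) = ceil(0.25) = 1
Interference = 1 * 1 = 1
R_next = 7 + 1 = 8

8


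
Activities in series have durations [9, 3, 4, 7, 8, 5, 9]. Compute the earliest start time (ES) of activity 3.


Activity 3 starts after activities 1 through 2 complete.
Predecessor durations: [9, 3]
ES = 9 + 3 = 12

12


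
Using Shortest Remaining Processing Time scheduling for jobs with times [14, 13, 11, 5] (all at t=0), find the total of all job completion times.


Since all jobs arrive at t=0, SRPT equals SPT ordering.
SPT order: [5, 11, 13, 14]
Completion times:
  Job 1: p=5, C=5
  Job 2: p=11, C=16
  Job 3: p=13, C=29
  Job 4: p=14, C=43
Total completion time = 5 + 16 + 29 + 43 = 93

93


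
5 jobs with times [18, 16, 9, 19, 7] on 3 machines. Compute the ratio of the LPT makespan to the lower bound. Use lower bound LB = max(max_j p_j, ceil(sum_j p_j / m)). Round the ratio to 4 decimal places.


LPT order: [19, 18, 16, 9, 7]
Machine loads after assignment: [19, 25, 25]
LPT makespan = 25
Lower bound = max(max_job, ceil(total/3)) = max(19, 23) = 23
Ratio = 25 / 23 = 1.087

1.087


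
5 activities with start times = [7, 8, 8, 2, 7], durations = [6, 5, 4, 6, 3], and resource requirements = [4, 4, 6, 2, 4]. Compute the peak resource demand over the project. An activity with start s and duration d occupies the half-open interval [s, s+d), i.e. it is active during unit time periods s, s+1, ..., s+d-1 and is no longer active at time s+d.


Each activity i is active on [start_i, start_i + duration_i).
Compute total resource usage per time slot:
  t=0: active resources = [], total = 0
  t=1: active resources = [], total = 0
  t=2: active resources = [2], total = 2
  t=3: active resources = [2], total = 2
  t=4: active resources = [2], total = 2
  t=5: active resources = [2], total = 2
  t=6: active resources = [2], total = 2
  t=7: active resources = [4, 2, 4], total = 10
  t=8: active resources = [4, 4, 6, 4], total = 18
  t=9: active resources = [4, 4, 6, 4], total = 18
  t=10: active resources = [4, 4, 6], total = 14
  t=11: active resources = [4, 4, 6], total = 14
  t=12: active resources = [4, 4], total = 8
Peak resource demand = 18

18


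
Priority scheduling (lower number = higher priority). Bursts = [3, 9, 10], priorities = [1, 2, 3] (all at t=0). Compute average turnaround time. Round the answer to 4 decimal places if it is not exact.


Sort by priority (ascending = highest first):
Order: [(1, 3), (2, 9), (3, 10)]
Completion times:
  Priority 1, burst=3, C=3
  Priority 2, burst=9, C=12
  Priority 3, burst=10, C=22
Average turnaround = 37/3 = 12.3333

12.3333


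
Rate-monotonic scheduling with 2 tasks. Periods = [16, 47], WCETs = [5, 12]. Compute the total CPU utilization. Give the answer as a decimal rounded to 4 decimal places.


Compute individual utilizations (exact fractions):
  Task 1: C/T = 5/16 (approx. 0.3125)
  Task 2: C/T = 12/47 (approx. 0.2553)
Total utilization U = 5/16 + 12/47 = 427/752
Rounded to 4 decimal places: U = 0.5678
RM (Liu & Layland) bound for 2 tasks = 0.828427; compare with U = 427/752 (approx. 0.567819)
U <= bound, so schedulable by RM sufficient condition.

0.5678


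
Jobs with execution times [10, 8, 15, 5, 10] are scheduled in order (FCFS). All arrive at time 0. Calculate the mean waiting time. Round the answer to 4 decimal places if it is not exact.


FCFS order (as given): [10, 8, 15, 5, 10]
Waiting times:
  Job 1: wait = 0
  Job 2: wait = 10
  Job 3: wait = 18
  Job 4: wait = 33
  Job 5: wait = 38
Sum of waiting times = 99
Average waiting time = 99/5 = 19.8

19.8


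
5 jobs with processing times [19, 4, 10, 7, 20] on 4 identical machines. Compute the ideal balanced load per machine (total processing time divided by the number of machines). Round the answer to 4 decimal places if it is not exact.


Total processing time = 19 + 4 + 10 + 7 + 20 = 60
Number of machines = 4
Ideal balanced load = 60 / 4 = 15.0

15.0


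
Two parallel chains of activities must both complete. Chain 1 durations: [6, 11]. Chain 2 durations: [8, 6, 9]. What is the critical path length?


Path A total = 6 + 11 = 17
Path B total = 8 + 6 + 9 = 23
Critical path = longest path = max(17, 23) = 23

23


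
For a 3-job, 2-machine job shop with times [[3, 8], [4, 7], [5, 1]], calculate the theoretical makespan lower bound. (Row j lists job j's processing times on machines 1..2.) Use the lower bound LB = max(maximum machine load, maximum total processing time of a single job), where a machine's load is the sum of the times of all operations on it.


Machine loads:
  Machine 1: 3 + 4 + 5 = 12
  Machine 2: 8 + 7 + 1 = 16
Max machine load = 16
Job totals:
  Job 1: 11
  Job 2: 11
  Job 3: 6
Max job total = 11
Lower bound = max(16, 11) = 16

16


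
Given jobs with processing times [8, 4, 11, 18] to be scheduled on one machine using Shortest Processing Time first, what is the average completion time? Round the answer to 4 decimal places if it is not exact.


Sort jobs by processing time (SPT order): [4, 8, 11, 18]
Compute completion times sequentially:
  Job 1: processing = 4, completes at 4
  Job 2: processing = 8, completes at 12
  Job 3: processing = 11, completes at 23
  Job 4: processing = 18, completes at 41
Sum of completion times = 80
Average completion time = 80/4 = 20.0

20.0


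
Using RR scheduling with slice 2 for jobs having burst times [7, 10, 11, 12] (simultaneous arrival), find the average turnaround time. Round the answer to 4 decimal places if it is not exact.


Time quantum = 2
Execution trace:
  J1 runs 2 units, time = 2
  J2 runs 2 units, time = 4
  J3 runs 2 units, time = 6
  J4 runs 2 units, time = 8
  J1 runs 2 units, time = 10
  J2 runs 2 units, time = 12
  J3 runs 2 units, time = 14
  J4 runs 2 units, time = 16
  J1 runs 2 units, time = 18
  J2 runs 2 units, time = 20
  J3 runs 2 units, time = 22
  J4 runs 2 units, time = 24
  J1 runs 1 units, time = 25
  J2 runs 2 units, time = 27
  J3 runs 2 units, time = 29
  J4 runs 2 units, time = 31
  J2 runs 2 units, time = 33
  J3 runs 2 units, time = 35
  J4 runs 2 units, time = 37
  J3 runs 1 units, time = 38
  J4 runs 2 units, time = 40
Finish times: [25, 33, 38, 40]
Average turnaround = 136/4 = 34.0

34.0


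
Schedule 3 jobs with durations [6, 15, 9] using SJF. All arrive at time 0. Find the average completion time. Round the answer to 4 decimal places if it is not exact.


SJF order (ascending): [6, 9, 15]
Completion times:
  Job 1: burst=6, C=6
  Job 2: burst=9, C=15
  Job 3: burst=15, C=30
Average completion = 51/3 = 17.0

17.0


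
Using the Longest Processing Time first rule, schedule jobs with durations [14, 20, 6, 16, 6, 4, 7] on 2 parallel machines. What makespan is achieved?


Sort jobs in decreasing order (LPT): [20, 16, 14, 7, 6, 6, 4]
Assign each job to the least loaded machine:
  Machine 1: jobs [20, 7, 6, 4], load = 37
  Machine 2: jobs [16, 14, 6], load = 36
Makespan = max load = 37

37


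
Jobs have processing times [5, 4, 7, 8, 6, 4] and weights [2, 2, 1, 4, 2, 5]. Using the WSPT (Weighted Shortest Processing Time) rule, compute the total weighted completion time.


Compute p/w ratios and sort ascending (WSPT): [(4, 5), (4, 2), (8, 4), (5, 2), (6, 2), (7, 1)]
Compute weighted completion times:
  Job (p=4,w=5): C=4, w*C=5*4=20
  Job (p=4,w=2): C=8, w*C=2*8=16
  Job (p=8,w=4): C=16, w*C=4*16=64
  Job (p=5,w=2): C=21, w*C=2*21=42
  Job (p=6,w=2): C=27, w*C=2*27=54
  Job (p=7,w=1): C=34, w*C=1*34=34
Total weighted completion time = 230

230


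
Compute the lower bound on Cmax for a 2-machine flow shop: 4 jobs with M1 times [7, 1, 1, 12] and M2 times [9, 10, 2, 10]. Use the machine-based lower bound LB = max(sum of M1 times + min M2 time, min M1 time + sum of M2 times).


LB1 = sum(M1 times) + min(M2 times) = 21 + 2 = 23
LB2 = min(M1 times) + sum(M2 times) = 1 + 31 = 32
Lower bound = max(LB1, LB2) = max(23, 32) = 32

32


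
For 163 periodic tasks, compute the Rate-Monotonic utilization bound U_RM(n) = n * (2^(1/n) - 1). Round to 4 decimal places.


Compute 2^(1/163) = 1.0042614911
Subtract 1: 1.0042614911 - 1 = 0.0042614911
Multiply by n: 163 * 0.0042614911 = 0.6946230493
Round to 4 dp: 0.6946

0.6946


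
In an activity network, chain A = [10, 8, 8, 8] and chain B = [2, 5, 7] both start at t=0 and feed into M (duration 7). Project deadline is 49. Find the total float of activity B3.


Forward pass: ES(B3) = sum of predecessors on chain B = 7
EF = ES + duration = 7 + 7 = 14
Backward pass: LF(M) = deadline = 49; LS(M) = 49 - 7 = 42
LF(B3) = LS(M) - sum(successors on chain B) = 42 - 0 = 42
LS = LF - duration = 42 - 7 = 35
Total float = LS - ES = 35 - 7 = 28

28


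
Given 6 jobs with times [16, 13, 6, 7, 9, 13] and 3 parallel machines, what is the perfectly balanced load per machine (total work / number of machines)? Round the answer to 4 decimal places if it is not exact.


Total processing time = 16 + 13 + 6 + 7 + 9 + 13 = 64
Number of machines = 3
Ideal balanced load = 64 / 3 = 21.3333

21.3333


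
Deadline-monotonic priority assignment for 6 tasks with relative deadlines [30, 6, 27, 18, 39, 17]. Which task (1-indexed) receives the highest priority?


Sort tasks by relative deadline (ascending):
  Task 2: deadline = 6
  Task 6: deadline = 17
  Task 4: deadline = 18
  Task 3: deadline = 27
  Task 1: deadline = 30
  Task 5: deadline = 39
Priority order (highest first): [2, 6, 4, 3, 1, 5]
Highest priority task = 2

2


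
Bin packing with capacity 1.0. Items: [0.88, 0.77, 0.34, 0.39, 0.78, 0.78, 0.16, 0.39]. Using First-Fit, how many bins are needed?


Place items sequentially using First-Fit:
  Item 0.88 -> new Bin 1
  Item 0.77 -> new Bin 2
  Item 0.34 -> new Bin 3
  Item 0.39 -> Bin 3 (now 0.73)
  Item 0.78 -> new Bin 4
  Item 0.78 -> new Bin 5
  Item 0.16 -> Bin 2 (now 0.93)
  Item 0.39 -> new Bin 6
Total bins used = 6

6


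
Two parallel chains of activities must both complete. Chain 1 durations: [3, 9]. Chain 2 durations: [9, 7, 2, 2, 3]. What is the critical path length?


Path A total = 3 + 9 = 12
Path B total = 9 + 7 + 2 + 2 + 3 = 23
Critical path = longest path = max(12, 23) = 23

23


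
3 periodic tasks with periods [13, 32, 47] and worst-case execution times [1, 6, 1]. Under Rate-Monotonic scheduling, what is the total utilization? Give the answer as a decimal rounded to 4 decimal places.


Compute individual utilizations (exact fractions):
  Task 1: C/T = 1/13 (approx. 0.0769)
  Task 2: C/T = 6/32 = 3/16 (approx. 0.1875)
  Task 3: C/T = 1/47 (approx. 0.0213)
Total utilization U = 1/13 + 3/16 + 1/47 = 2793/9776
Rounded to 4 decimal places: U = 0.2857
RM (Liu & Layland) bound for 3 tasks = 0.779763; compare with U = 2793/9776 (approx. 0.285700)
U <= bound, so schedulable by RM sufficient condition.

0.2857


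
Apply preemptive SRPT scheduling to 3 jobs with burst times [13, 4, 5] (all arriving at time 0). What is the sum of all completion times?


Since all jobs arrive at t=0, SRPT equals SPT ordering.
SPT order: [4, 5, 13]
Completion times:
  Job 1: p=4, C=4
  Job 2: p=5, C=9
  Job 3: p=13, C=22
Total completion time = 4 + 9 + 22 = 35

35


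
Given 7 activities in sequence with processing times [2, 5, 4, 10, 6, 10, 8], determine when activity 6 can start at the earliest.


Activity 6 starts after activities 1 through 5 complete.
Predecessor durations: [2, 5, 4, 10, 6]
ES = 2 + 5 + 4 + 10 + 6 = 27

27


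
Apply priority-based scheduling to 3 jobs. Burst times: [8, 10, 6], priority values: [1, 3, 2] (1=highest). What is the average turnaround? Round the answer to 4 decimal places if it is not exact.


Sort by priority (ascending = highest first):
Order: [(1, 8), (2, 6), (3, 10)]
Completion times:
  Priority 1, burst=8, C=8
  Priority 2, burst=6, C=14
  Priority 3, burst=10, C=24
Average turnaround = 46/3 = 15.3333

15.3333


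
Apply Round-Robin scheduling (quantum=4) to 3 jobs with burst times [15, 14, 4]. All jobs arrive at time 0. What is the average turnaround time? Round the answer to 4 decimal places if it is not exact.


Time quantum = 4
Execution trace:
  J1 runs 4 units, time = 4
  J2 runs 4 units, time = 8
  J3 runs 4 units, time = 12
  J1 runs 4 units, time = 16
  J2 runs 4 units, time = 20
  J1 runs 4 units, time = 24
  J2 runs 4 units, time = 28
  J1 runs 3 units, time = 31
  J2 runs 2 units, time = 33
Finish times: [31, 33, 12]
Average turnaround = 76/3 = 25.3333

25.3333


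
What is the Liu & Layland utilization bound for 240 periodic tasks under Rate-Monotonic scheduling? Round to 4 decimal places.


Compute 2^(1/240) = 1.0028922879
Subtract 1: 1.0028922879 - 1 = 0.0028922879
Multiply by n: 240 * 0.0028922879 = 0.6941490960
Round to 4 dp: 0.6941

0.6941


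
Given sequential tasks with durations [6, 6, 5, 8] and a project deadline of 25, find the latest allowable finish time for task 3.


LF(activity 3) = deadline - sum of successor durations
Successors: activities 4 through 4 with durations [8]
Sum of successor durations = 8
LF = 25 - 8 = 17

17


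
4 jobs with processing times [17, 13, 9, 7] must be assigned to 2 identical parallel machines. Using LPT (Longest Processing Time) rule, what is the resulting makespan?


Sort jobs in decreasing order (LPT): [17, 13, 9, 7]
Assign each job to the least loaded machine:
  Machine 1: jobs [17, 7], load = 24
  Machine 2: jobs [13, 9], load = 22
Makespan = max load = 24

24


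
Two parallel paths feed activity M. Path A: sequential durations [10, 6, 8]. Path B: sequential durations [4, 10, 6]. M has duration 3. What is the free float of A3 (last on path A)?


ES(A3) = sum of predecessors on chain A = 16
EF(A3) = ES + duration = 16 + 8 = 24
Successor of A3 is M. ES(M) = max(sum(A), sum(B)) = max(24, 20) = 24
Free float = ES(successor) - EF(current) = 24 - 24 = 0

0


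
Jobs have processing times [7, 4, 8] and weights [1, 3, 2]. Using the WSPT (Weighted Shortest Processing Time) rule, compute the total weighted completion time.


Compute p/w ratios and sort ascending (WSPT): [(4, 3), (8, 2), (7, 1)]
Compute weighted completion times:
  Job (p=4,w=3): C=4, w*C=3*4=12
  Job (p=8,w=2): C=12, w*C=2*12=24
  Job (p=7,w=1): C=19, w*C=1*19=19
Total weighted completion time = 55

55


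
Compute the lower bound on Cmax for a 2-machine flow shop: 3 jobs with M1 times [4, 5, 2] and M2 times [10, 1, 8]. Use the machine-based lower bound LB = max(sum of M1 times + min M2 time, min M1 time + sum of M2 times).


LB1 = sum(M1 times) + min(M2 times) = 11 + 1 = 12
LB2 = min(M1 times) + sum(M2 times) = 2 + 19 = 21
Lower bound = max(LB1, LB2) = max(12, 21) = 21

21


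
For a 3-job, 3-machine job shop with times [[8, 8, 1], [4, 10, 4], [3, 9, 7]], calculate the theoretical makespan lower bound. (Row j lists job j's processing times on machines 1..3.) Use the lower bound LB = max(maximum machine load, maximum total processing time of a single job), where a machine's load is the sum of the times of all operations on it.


Machine loads:
  Machine 1: 8 + 4 + 3 = 15
  Machine 2: 8 + 10 + 9 = 27
  Machine 3: 1 + 4 + 7 = 12
Max machine load = 27
Job totals:
  Job 1: 17
  Job 2: 18
  Job 3: 19
Max job total = 19
Lower bound = max(27, 19) = 27

27


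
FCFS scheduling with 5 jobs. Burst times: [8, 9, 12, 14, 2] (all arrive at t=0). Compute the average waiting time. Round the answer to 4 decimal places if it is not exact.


FCFS order (as given): [8, 9, 12, 14, 2]
Waiting times:
  Job 1: wait = 0
  Job 2: wait = 8
  Job 3: wait = 17
  Job 4: wait = 29
  Job 5: wait = 43
Sum of waiting times = 97
Average waiting time = 97/5 = 19.4

19.4


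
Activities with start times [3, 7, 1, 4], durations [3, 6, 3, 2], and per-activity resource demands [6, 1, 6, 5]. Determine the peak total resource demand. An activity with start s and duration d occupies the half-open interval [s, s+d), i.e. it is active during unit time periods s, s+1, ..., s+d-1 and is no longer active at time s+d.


Each activity i is active on [start_i, start_i + duration_i).
Compute total resource usage per time slot:
  t=0: active resources = [], total = 0
  t=1: active resources = [6], total = 6
  t=2: active resources = [6], total = 6
  t=3: active resources = [6, 6], total = 12
  t=4: active resources = [6, 5], total = 11
  t=5: active resources = [6, 5], total = 11
  t=6: active resources = [], total = 0
  t=7: active resources = [1], total = 1
  t=8: active resources = [1], total = 1
  t=9: active resources = [1], total = 1
  t=10: active resources = [1], total = 1
  t=11: active resources = [1], total = 1
  t=12: active resources = [1], total = 1
Peak resource demand = 12

12


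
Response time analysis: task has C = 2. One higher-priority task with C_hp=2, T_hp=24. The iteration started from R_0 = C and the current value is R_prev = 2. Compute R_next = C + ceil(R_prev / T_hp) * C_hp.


R_next = C + ceil(R_prev / T_hp) * C_hp
ceil(2 / 24) = ceil(0.0833) = 1
Interference = 1 * 2 = 2
R_next = 2 + 2 = 4

4


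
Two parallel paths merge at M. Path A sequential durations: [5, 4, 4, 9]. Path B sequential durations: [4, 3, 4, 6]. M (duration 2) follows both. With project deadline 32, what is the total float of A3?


Forward pass: ES(A3) = sum of predecessors on chain A = 9
EF = ES + duration = 9 + 4 = 13
Backward pass: LF(M) = deadline = 32; LS(M) = 32 - 2 = 30
LF(A3) = LS(M) - sum(successors on chain A) = 30 - 9 = 21
LS = LF - duration = 21 - 4 = 17
Total float = LS - ES = 17 - 9 = 8

8


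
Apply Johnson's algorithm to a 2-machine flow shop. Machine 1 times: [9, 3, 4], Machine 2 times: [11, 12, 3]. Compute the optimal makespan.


Apply Johnson's rule:
  Group 1 (a <= b): [(2, 3, 12), (1, 9, 11)]
  Group 2 (a > b): [(3, 4, 3)]
Optimal job order: [2, 1, 3]
Schedule:
  Job 2: M1 done at 3, M2 done at 15
  Job 1: M1 done at 12, M2 done at 26
  Job 3: M1 done at 16, M2 done at 29
Makespan = 29

29


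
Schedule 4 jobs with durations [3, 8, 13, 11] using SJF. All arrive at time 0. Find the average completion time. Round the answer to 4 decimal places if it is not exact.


SJF order (ascending): [3, 8, 11, 13]
Completion times:
  Job 1: burst=3, C=3
  Job 2: burst=8, C=11
  Job 3: burst=11, C=22
  Job 4: burst=13, C=35
Average completion = 71/4 = 17.75

17.75


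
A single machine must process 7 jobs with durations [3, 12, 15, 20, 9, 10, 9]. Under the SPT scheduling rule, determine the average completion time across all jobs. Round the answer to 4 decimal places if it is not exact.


Sort jobs by processing time (SPT order): [3, 9, 9, 10, 12, 15, 20]
Compute completion times sequentially:
  Job 1: processing = 3, completes at 3
  Job 2: processing = 9, completes at 12
  Job 3: processing = 9, completes at 21
  Job 4: processing = 10, completes at 31
  Job 5: processing = 12, completes at 43
  Job 6: processing = 15, completes at 58
  Job 7: processing = 20, completes at 78
Sum of completion times = 246
Average completion time = 246/7 = 35.1429

35.1429


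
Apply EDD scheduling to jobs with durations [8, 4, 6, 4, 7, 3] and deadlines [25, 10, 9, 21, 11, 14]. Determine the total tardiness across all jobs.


Sort by due date (EDD order): [(6, 9), (4, 10), (7, 11), (3, 14), (4, 21), (8, 25)]
Compute completion times and tardiness:
  Job 1: p=6, d=9, C=6, tardiness=max(0,6-9)=0
  Job 2: p=4, d=10, C=10, tardiness=max(0,10-10)=0
  Job 3: p=7, d=11, C=17, tardiness=max(0,17-11)=6
  Job 4: p=3, d=14, C=20, tardiness=max(0,20-14)=6
  Job 5: p=4, d=21, C=24, tardiness=max(0,24-21)=3
  Job 6: p=8, d=25, C=32, tardiness=max(0,32-25)=7
Total tardiness = 22

22


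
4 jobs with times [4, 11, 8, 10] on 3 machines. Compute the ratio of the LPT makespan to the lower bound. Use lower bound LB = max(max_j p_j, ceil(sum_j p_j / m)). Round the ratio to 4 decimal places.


LPT order: [11, 10, 8, 4]
Machine loads after assignment: [11, 10, 12]
LPT makespan = 12
Lower bound = max(max_job, ceil(total/3)) = max(11, 11) = 11
Ratio = 12 / 11 = 1.0909

1.0909


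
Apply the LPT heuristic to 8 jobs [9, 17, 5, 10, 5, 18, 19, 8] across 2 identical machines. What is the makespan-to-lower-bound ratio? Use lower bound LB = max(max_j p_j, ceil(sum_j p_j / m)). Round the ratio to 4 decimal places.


LPT order: [19, 18, 17, 10, 9, 8, 5, 5]
Machine loads after assignment: [48, 43]
LPT makespan = 48
Lower bound = max(max_job, ceil(total/2)) = max(19, 46) = 46
Ratio = 48 / 46 = 1.0435

1.0435


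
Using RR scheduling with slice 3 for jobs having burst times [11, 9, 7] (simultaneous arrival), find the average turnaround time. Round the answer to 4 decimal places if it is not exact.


Time quantum = 3
Execution trace:
  J1 runs 3 units, time = 3
  J2 runs 3 units, time = 6
  J3 runs 3 units, time = 9
  J1 runs 3 units, time = 12
  J2 runs 3 units, time = 15
  J3 runs 3 units, time = 18
  J1 runs 3 units, time = 21
  J2 runs 3 units, time = 24
  J3 runs 1 units, time = 25
  J1 runs 2 units, time = 27
Finish times: [27, 24, 25]
Average turnaround = 76/3 = 25.3333

25.3333


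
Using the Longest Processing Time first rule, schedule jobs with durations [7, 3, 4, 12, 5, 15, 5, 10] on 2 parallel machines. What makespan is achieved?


Sort jobs in decreasing order (LPT): [15, 12, 10, 7, 5, 5, 4, 3]
Assign each job to the least loaded machine:
  Machine 1: jobs [15, 7, 5, 4], load = 31
  Machine 2: jobs [12, 10, 5, 3], load = 30
Makespan = max load = 31

31


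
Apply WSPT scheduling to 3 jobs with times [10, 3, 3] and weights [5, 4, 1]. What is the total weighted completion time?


Compute p/w ratios and sort ascending (WSPT): [(3, 4), (10, 5), (3, 1)]
Compute weighted completion times:
  Job (p=3,w=4): C=3, w*C=4*3=12
  Job (p=10,w=5): C=13, w*C=5*13=65
  Job (p=3,w=1): C=16, w*C=1*16=16
Total weighted completion time = 93

93


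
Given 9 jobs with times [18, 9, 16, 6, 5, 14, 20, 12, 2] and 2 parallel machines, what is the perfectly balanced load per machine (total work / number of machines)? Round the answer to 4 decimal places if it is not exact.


Total processing time = 18 + 9 + 16 + 6 + 5 + 14 + 20 + 12 + 2 = 102
Number of machines = 2
Ideal balanced load = 102 / 2 = 51.0

51.0


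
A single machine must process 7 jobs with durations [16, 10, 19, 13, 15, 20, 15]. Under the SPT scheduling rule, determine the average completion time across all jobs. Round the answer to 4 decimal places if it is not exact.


Sort jobs by processing time (SPT order): [10, 13, 15, 15, 16, 19, 20]
Compute completion times sequentially:
  Job 1: processing = 10, completes at 10
  Job 2: processing = 13, completes at 23
  Job 3: processing = 15, completes at 38
  Job 4: processing = 15, completes at 53
  Job 5: processing = 16, completes at 69
  Job 6: processing = 19, completes at 88
  Job 7: processing = 20, completes at 108
Sum of completion times = 389
Average completion time = 389/7 = 55.5714

55.5714


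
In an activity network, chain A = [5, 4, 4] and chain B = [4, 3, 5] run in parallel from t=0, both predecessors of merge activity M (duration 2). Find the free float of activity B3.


ES(B3) = sum of predecessors on chain B = 7
EF(B3) = ES + duration = 7 + 5 = 12
Successor of B3 is M. ES(M) = max(sum(A), sum(B)) = max(13, 12) = 13
Free float = ES(successor) - EF(current) = 13 - 12 = 1

1


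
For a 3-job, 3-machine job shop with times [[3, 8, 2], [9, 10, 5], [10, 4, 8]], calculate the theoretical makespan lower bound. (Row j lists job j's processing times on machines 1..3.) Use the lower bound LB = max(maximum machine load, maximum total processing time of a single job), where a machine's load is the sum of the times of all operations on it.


Machine loads:
  Machine 1: 3 + 9 + 10 = 22
  Machine 2: 8 + 10 + 4 = 22
  Machine 3: 2 + 5 + 8 = 15
Max machine load = 22
Job totals:
  Job 1: 13
  Job 2: 24
  Job 3: 22
Max job total = 24
Lower bound = max(22, 24) = 24

24


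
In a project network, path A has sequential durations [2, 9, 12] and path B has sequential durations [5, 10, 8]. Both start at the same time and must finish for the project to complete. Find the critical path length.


Path A total = 2 + 9 + 12 = 23
Path B total = 5 + 10 + 8 = 23
Critical path = longest path = max(23, 23) = 23

23


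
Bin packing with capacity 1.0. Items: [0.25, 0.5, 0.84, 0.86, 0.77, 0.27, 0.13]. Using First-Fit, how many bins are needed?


Place items sequentially using First-Fit:
  Item 0.25 -> new Bin 1
  Item 0.5 -> Bin 1 (now 0.75)
  Item 0.84 -> new Bin 2
  Item 0.86 -> new Bin 3
  Item 0.77 -> new Bin 4
  Item 0.27 -> new Bin 5
  Item 0.13 -> Bin 1 (now 0.88)
Total bins used = 5

5


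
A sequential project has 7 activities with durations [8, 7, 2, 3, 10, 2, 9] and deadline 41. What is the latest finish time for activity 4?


LF(activity 4) = deadline - sum of successor durations
Successors: activities 5 through 7 with durations [10, 2, 9]
Sum of successor durations = 21
LF = 41 - 21 = 20

20


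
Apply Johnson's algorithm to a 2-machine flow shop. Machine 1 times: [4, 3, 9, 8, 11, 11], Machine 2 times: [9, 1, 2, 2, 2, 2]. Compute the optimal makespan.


Apply Johnson's rule:
  Group 1 (a <= b): [(1, 4, 9)]
  Group 2 (a > b): [(3, 9, 2), (4, 8, 2), (5, 11, 2), (6, 11, 2), (2, 3, 1)]
Optimal job order: [1, 3, 4, 5, 6, 2]
Schedule:
  Job 1: M1 done at 4, M2 done at 13
  Job 3: M1 done at 13, M2 done at 15
  Job 4: M1 done at 21, M2 done at 23
  Job 5: M1 done at 32, M2 done at 34
  Job 6: M1 done at 43, M2 done at 45
  Job 2: M1 done at 46, M2 done at 47
Makespan = 47

47


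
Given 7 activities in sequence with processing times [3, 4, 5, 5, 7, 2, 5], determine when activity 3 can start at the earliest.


Activity 3 starts after activities 1 through 2 complete.
Predecessor durations: [3, 4]
ES = 3 + 4 = 7

7


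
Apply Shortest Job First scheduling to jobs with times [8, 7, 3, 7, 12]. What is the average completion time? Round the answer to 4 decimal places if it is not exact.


SJF order (ascending): [3, 7, 7, 8, 12]
Completion times:
  Job 1: burst=3, C=3
  Job 2: burst=7, C=10
  Job 3: burst=7, C=17
  Job 4: burst=8, C=25
  Job 5: burst=12, C=37
Average completion = 92/5 = 18.4

18.4


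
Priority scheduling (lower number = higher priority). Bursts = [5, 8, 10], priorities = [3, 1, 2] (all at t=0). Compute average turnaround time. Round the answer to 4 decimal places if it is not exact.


Sort by priority (ascending = highest first):
Order: [(1, 8), (2, 10), (3, 5)]
Completion times:
  Priority 1, burst=8, C=8
  Priority 2, burst=10, C=18
  Priority 3, burst=5, C=23
Average turnaround = 49/3 = 16.3333

16.3333


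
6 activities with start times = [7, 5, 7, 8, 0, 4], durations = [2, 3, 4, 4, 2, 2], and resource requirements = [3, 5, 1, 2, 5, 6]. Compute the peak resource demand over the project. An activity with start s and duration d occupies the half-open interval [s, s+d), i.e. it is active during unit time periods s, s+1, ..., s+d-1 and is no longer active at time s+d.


Each activity i is active on [start_i, start_i + duration_i).
Compute total resource usage per time slot:
  t=0: active resources = [5], total = 5
  t=1: active resources = [5], total = 5
  t=2: active resources = [], total = 0
  t=3: active resources = [], total = 0
  t=4: active resources = [6], total = 6
  t=5: active resources = [5, 6], total = 11
  t=6: active resources = [5], total = 5
  t=7: active resources = [3, 5, 1], total = 9
  t=8: active resources = [3, 1, 2], total = 6
  t=9: active resources = [1, 2], total = 3
  t=10: active resources = [1, 2], total = 3
  t=11: active resources = [2], total = 2
Peak resource demand = 11

11


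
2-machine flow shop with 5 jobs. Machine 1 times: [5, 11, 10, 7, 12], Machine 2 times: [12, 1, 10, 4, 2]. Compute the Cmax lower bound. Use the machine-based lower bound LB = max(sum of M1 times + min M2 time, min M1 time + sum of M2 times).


LB1 = sum(M1 times) + min(M2 times) = 45 + 1 = 46
LB2 = min(M1 times) + sum(M2 times) = 5 + 29 = 34
Lower bound = max(LB1, LB2) = max(46, 34) = 46

46


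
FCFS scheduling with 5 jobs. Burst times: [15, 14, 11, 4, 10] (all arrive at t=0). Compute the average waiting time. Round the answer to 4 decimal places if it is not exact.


FCFS order (as given): [15, 14, 11, 4, 10]
Waiting times:
  Job 1: wait = 0
  Job 2: wait = 15
  Job 3: wait = 29
  Job 4: wait = 40
  Job 5: wait = 44
Sum of waiting times = 128
Average waiting time = 128/5 = 25.6

25.6


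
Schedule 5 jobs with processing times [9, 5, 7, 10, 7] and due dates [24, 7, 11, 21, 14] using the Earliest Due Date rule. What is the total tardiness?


Sort by due date (EDD order): [(5, 7), (7, 11), (7, 14), (10, 21), (9, 24)]
Compute completion times and tardiness:
  Job 1: p=5, d=7, C=5, tardiness=max(0,5-7)=0
  Job 2: p=7, d=11, C=12, tardiness=max(0,12-11)=1
  Job 3: p=7, d=14, C=19, tardiness=max(0,19-14)=5
  Job 4: p=10, d=21, C=29, tardiness=max(0,29-21)=8
  Job 5: p=9, d=24, C=38, tardiness=max(0,38-24)=14
Total tardiness = 28

28


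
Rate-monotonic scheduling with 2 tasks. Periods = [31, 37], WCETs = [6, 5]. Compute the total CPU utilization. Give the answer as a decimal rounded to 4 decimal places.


Compute individual utilizations (exact fractions):
  Task 1: C/T = 6/31 (approx. 0.1935)
  Task 2: C/T = 5/37 (approx. 0.1351)
Total utilization U = 6/31 + 5/37 = 377/1147
Rounded to 4 decimal places: U = 0.3287
RM (Liu & Layland) bound for 2 tasks = 0.828427; compare with U = 377/1147 (approx. 0.328684)
U <= bound, so schedulable by RM sufficient condition.

0.3287


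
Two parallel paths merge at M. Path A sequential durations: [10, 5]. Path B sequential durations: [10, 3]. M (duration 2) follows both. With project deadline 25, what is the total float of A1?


Forward pass: ES(A1) = sum of predecessors on chain A = 0
EF = ES + duration = 0 + 10 = 10
Backward pass: LF(M) = deadline = 25; LS(M) = 25 - 2 = 23
LF(A1) = LS(M) - sum(successors on chain A) = 23 - 5 = 18
LS = LF - duration = 18 - 10 = 8
Total float = LS - ES = 8 - 0 = 8

8


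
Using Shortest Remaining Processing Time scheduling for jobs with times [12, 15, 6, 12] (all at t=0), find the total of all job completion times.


Since all jobs arrive at t=0, SRPT equals SPT ordering.
SPT order: [6, 12, 12, 15]
Completion times:
  Job 1: p=6, C=6
  Job 2: p=12, C=18
  Job 3: p=12, C=30
  Job 4: p=15, C=45
Total completion time = 6 + 18 + 30 + 45 = 99

99


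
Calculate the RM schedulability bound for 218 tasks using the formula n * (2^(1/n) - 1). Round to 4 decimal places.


Compute 2^(1/218) = 1.0031846344
Subtract 1: 1.0031846344 - 1 = 0.0031846344
Multiply by n: 218 * 0.0031846344 = 0.6942502992
Round to 4 dp: 0.6943

0.6943


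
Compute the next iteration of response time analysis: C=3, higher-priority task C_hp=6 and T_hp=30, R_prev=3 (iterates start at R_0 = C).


R_next = C + ceil(R_prev / T_hp) * C_hp
ceil(3 / 30) = ceil(0.1) = 1
Interference = 1 * 6 = 6
R_next = 3 + 6 = 9

9


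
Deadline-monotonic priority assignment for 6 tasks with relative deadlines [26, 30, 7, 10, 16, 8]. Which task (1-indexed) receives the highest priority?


Sort tasks by relative deadline (ascending):
  Task 3: deadline = 7
  Task 6: deadline = 8
  Task 4: deadline = 10
  Task 5: deadline = 16
  Task 1: deadline = 26
  Task 2: deadline = 30
Priority order (highest first): [3, 6, 4, 5, 1, 2]
Highest priority task = 3

3


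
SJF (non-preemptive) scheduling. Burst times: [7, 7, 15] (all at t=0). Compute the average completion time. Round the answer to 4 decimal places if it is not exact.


SJF order (ascending): [7, 7, 15]
Completion times:
  Job 1: burst=7, C=7
  Job 2: burst=7, C=14
  Job 3: burst=15, C=29
Average completion = 50/3 = 16.6667

16.6667


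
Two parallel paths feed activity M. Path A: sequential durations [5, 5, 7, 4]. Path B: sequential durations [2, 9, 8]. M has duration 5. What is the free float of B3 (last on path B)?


ES(B3) = sum of predecessors on chain B = 11
EF(B3) = ES + duration = 11 + 8 = 19
Successor of B3 is M. ES(M) = max(sum(A), sum(B)) = max(21, 19) = 21
Free float = ES(successor) - EF(current) = 21 - 19 = 2

2


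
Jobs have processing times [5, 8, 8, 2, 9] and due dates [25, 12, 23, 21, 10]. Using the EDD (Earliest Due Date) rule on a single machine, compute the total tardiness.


Sort by due date (EDD order): [(9, 10), (8, 12), (2, 21), (8, 23), (5, 25)]
Compute completion times and tardiness:
  Job 1: p=9, d=10, C=9, tardiness=max(0,9-10)=0
  Job 2: p=8, d=12, C=17, tardiness=max(0,17-12)=5
  Job 3: p=2, d=21, C=19, tardiness=max(0,19-21)=0
  Job 4: p=8, d=23, C=27, tardiness=max(0,27-23)=4
  Job 5: p=5, d=25, C=32, tardiness=max(0,32-25)=7
Total tardiness = 16

16


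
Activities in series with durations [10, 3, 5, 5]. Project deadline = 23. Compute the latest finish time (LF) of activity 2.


LF(activity 2) = deadline - sum of successor durations
Successors: activities 3 through 4 with durations [5, 5]
Sum of successor durations = 10
LF = 23 - 10 = 13

13


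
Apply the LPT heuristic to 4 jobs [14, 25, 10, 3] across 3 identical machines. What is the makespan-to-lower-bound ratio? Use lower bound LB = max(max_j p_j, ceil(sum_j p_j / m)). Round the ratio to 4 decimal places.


LPT order: [25, 14, 10, 3]
Machine loads after assignment: [25, 14, 13]
LPT makespan = 25
Lower bound = max(max_job, ceil(total/3)) = max(25, 18) = 25
Ratio = 25 / 25 = 1.0

1.0


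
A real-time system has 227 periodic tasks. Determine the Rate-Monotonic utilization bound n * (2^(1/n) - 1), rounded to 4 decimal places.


Compute 2^(1/227) = 1.0030581785
Subtract 1: 1.0030581785 - 1 = 0.0030581785
Multiply by n: 227 * 0.0030581785 = 0.6942065195
Round to 4 dp: 0.6942

0.6942


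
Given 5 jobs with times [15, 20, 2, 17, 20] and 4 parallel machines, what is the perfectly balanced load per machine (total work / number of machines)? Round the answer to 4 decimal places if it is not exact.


Total processing time = 15 + 20 + 2 + 17 + 20 = 74
Number of machines = 4
Ideal balanced load = 74 / 4 = 18.5

18.5


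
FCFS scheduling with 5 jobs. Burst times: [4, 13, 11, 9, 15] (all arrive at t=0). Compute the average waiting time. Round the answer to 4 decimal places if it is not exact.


FCFS order (as given): [4, 13, 11, 9, 15]
Waiting times:
  Job 1: wait = 0
  Job 2: wait = 4
  Job 3: wait = 17
  Job 4: wait = 28
  Job 5: wait = 37
Sum of waiting times = 86
Average waiting time = 86/5 = 17.2

17.2


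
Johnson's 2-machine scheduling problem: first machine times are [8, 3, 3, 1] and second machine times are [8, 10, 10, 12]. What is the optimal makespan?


Apply Johnson's rule:
  Group 1 (a <= b): [(4, 1, 12), (2, 3, 10), (3, 3, 10), (1, 8, 8)]
  Group 2 (a > b): []
Optimal job order: [4, 2, 3, 1]
Schedule:
  Job 4: M1 done at 1, M2 done at 13
  Job 2: M1 done at 4, M2 done at 23
  Job 3: M1 done at 7, M2 done at 33
  Job 1: M1 done at 15, M2 done at 41
Makespan = 41

41


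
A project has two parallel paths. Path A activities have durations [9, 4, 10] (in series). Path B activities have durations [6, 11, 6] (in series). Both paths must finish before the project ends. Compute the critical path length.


Path A total = 9 + 4 + 10 = 23
Path B total = 6 + 11 + 6 = 23
Critical path = longest path = max(23, 23) = 23

23


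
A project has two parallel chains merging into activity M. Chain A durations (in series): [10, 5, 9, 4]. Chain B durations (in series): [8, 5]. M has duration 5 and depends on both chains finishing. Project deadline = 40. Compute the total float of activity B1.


Forward pass: ES(B1) = sum of predecessors on chain B = 0
EF = ES + duration = 0 + 8 = 8
Backward pass: LF(M) = deadline = 40; LS(M) = 40 - 5 = 35
LF(B1) = LS(M) - sum(successors on chain B) = 35 - 5 = 30
LS = LF - duration = 30 - 8 = 22
Total float = LS - ES = 22 - 0 = 22

22


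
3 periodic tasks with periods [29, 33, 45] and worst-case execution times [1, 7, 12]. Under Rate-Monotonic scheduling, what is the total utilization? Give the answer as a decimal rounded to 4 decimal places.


Compute individual utilizations (exact fractions):
  Task 1: C/T = 1/29 (approx. 0.0345)
  Task 2: C/T = 7/33 (approx. 0.2121)
  Task 3: C/T = 12/45 = 4/15 (approx. 0.2667)
Total utilization U = 1/29 + 7/33 + 4/15 = 2456/4785
Rounded to 4 decimal places: U = 0.5133
RM (Liu & Layland) bound for 3 tasks = 0.779763; compare with U = 2456/4785 (approx. 0.513271)
U <= bound, so schedulable by RM sufficient condition.

0.5133


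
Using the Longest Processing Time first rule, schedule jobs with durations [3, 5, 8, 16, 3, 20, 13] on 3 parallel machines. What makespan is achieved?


Sort jobs in decreasing order (LPT): [20, 16, 13, 8, 5, 3, 3]
Assign each job to the least loaded machine:
  Machine 1: jobs [20, 3], load = 23
  Machine 2: jobs [16, 5, 3], load = 24
  Machine 3: jobs [13, 8], load = 21
Makespan = max load = 24

24


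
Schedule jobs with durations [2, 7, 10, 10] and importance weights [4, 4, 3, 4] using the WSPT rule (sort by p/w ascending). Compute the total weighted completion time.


Compute p/w ratios and sort ascending (WSPT): [(2, 4), (7, 4), (10, 4), (10, 3)]
Compute weighted completion times:
  Job (p=2,w=4): C=2, w*C=4*2=8
  Job (p=7,w=4): C=9, w*C=4*9=36
  Job (p=10,w=4): C=19, w*C=4*19=76
  Job (p=10,w=3): C=29, w*C=3*29=87
Total weighted completion time = 207

207


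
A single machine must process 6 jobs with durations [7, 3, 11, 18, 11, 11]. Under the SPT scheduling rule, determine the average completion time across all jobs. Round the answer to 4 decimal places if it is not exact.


Sort jobs by processing time (SPT order): [3, 7, 11, 11, 11, 18]
Compute completion times sequentially:
  Job 1: processing = 3, completes at 3
  Job 2: processing = 7, completes at 10
  Job 3: processing = 11, completes at 21
  Job 4: processing = 11, completes at 32
  Job 5: processing = 11, completes at 43
  Job 6: processing = 18, completes at 61
Sum of completion times = 170
Average completion time = 170/6 = 28.3333

28.3333
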